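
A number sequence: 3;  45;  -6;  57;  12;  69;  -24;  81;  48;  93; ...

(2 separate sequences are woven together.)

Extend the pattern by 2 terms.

Positions 1, 3, 5, … form one subsequence and positions 2, 4, 6, … form another.
Track A = 3, -6, 12, -24, 48: multiplying by -2 each time.
Track B = 45, 57, 69, 81, 93: adding 12 each time.
Term 11 comes from track A (its 6th entry): -96.
Position 12 → track B, term 6 = 105.

-96, 105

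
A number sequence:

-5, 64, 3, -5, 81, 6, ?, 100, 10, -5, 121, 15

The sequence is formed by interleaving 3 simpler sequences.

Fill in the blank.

The terms cycle through 3 interleaved subsequences.
Stream A = -5, -5, ?, -5: the constant sequence -5.
Stream B = 64, 81, 100, 121: the squares 8², 9², 10², ….
Stream C = 3, 6, 10, 15: the triangular numbers T_2, T_3, ….
So the missing entry in stream A is -5.

-5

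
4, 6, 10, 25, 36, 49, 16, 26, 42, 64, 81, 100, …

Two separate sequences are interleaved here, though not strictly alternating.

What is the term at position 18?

Reading positions in blocks of 6 reveals the pattern AAABBB — 2 tracks woven together.
Subsequence A: 4, 6, 10, 16, 26, 42 — Fibonacci-style (each term is the sum of the two before it).
Subsequence B: 25, 36, 49, 64, 81, 100 — perfect squares starting at 5².
The 18th slot belongs to subsequence B; its 9th term is 169.

169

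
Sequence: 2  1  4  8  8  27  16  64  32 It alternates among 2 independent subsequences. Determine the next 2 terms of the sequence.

125, 64

Taking every 2nd term gives 2 separate tracks.
Subsequence A is 2, 4, 8, 16, 32, which is a geometric progression (common ratio 2).
Subsequence B is 1, 8, 27, 64, which is perfect cubes starting at 1³.
Position 10 → subsequence B, term 5 = 125.
The 11th slot belongs to subsequence A; its 6th term is 64.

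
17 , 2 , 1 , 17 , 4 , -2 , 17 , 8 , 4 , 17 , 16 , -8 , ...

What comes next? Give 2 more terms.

17, 32

Taking every 3rd term gives 3 separate tracks.
Stream A is 17, 17, 17, 17, which is the constant sequence 17.
Stream B is 2, 4, 8, 16, which is powers 2^1, 2^2, 2^3, ….
Stream C is 1, -2, 4, -8, which is multiplying by -2 each time.
The 13th slot belongs to stream A; its 5th term is 17.
Position 14 falls in stream B as its term 5, giving 32.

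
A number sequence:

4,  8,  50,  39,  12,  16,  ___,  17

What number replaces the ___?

The slot pattern repeats as AABB (period 4), so there are 2 interleaved tracks.
Track A = 4, 8, 12, 16: arithmetic with common difference +4.
Track B = 50, 39, ?, 17: subtracting 11 each time.
The gap is track B's term 3; the rule gives 28.

28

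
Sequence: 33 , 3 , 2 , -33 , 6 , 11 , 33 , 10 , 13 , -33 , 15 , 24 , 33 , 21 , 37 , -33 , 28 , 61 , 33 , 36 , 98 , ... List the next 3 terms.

The terms cycle through 3 interleaved subsequences.
Subsequence A = 33, -33, 33, -33, 33, -33, 33: oscillating between 33 and -33.
Subsequence B = 3, 6, 10, 15, 21, 28, 36: triangular numbers starting at T_2.
Subsequence C = 2, 11, 13, 24, 37, 61, 98: each term equals the sum of the previous two.
The 22nd slot belongs to subsequence A; its 8th term is -33.
The 23rd slot belongs to subsequence B; its 8th term is 45.
Position 24 falls in subsequence C as its term 8, giving 159.

-33, 45, 159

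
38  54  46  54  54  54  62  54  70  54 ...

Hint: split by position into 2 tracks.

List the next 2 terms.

Positions 1, 3, 5, … form one subsequence and positions 2, 4, 6, … form another.
Track A is 38, 46, 54, 62, 70, which is arithmetic, step +8.
Track B is 54, 54, 54, 54, 54, which is constant 54.
Position 11 falls in track A as its term 6, giving 78.
Position 12 → track B, term 6 = 54.

78, 54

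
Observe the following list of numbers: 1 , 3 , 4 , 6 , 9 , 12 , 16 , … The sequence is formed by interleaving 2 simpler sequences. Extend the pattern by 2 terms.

24, 25

Odd-indexed and even-indexed terms follow separate rules.
Subsequence A: 1, 4, 9, 16. The squares 1², 2², 3², ….
Subsequence B: 3, 6, 12. Geometric, ×2 each step.
Term 8 comes from subsequence B (its 4th entry): 24.
Position 9 falls in subsequence A as its term 5, giving 25.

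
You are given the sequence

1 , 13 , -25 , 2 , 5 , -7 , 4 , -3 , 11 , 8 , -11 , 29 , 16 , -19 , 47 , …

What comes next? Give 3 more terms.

32, -27, 65

Split by position mod 3 into 3 tracks.
Track A is 1, 2, 4, 8, 16, which is successive powers of 2.
Track B is 13, 5, -3, -11, -19, which is linear: a_n = 21 − 8·n.
Track C is -25, -7, 11, 29, 47, which is adding 18 each time.
Term 16 comes from track A (its 6th entry): 32.
Term 17 comes from track B (its 6th entry): -27.
Position 18 → track C, term 6 = 65.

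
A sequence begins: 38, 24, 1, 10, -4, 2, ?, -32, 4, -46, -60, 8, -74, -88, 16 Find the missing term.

-18

Reading positions in blocks of 3 reveals the pattern AAB — 2 tracks woven together.
Track A: 38, 24, 10, -4, ?, -32, -46, -60, -74, -88. Subtracting 14 each time.
Track B: 1, 2, 4, 8, 16. Powers of 2.
Filling track A at index 5 by its rule yields -18.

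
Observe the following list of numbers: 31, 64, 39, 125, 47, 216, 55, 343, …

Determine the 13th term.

Odd-indexed and even-indexed terms follow separate rules.
Stream A = 31, 39, 47, 55: arithmetic, step +8.
Stream B = 64, 125, 216, 343: perfect cubes starting at 4³.
Position 13 → stream A, term 7 = 79.

79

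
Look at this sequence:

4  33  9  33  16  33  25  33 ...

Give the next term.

36

Odd-indexed and even-indexed terms follow separate rules.
Stream A is 4, 9, 16, 25, which is the squares 2², 3², 4², ….
Stream B is 33, 33, 33, 33, which is always 33.
Position 9 → stream A, term 5 = 36.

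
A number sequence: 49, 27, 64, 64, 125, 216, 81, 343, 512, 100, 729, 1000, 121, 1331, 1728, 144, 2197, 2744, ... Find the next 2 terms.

169, 3375

Reading positions in blocks of 3 reveals the pattern ABB — 2 tracks woven together.
Track A is 49, 64, 81, 100, 121, 144, which is the squares 7², 8², 9², ….
Track B is 27, 64, 125, 216, 343, 512, 729, 1000, 1331, 1728, 2197, 2744, which is the cubes 3³, 4³, 5³, ….
Term 19 comes from track A (its 7th entry): 169.
Position 20 → track B, term 13 = 3375.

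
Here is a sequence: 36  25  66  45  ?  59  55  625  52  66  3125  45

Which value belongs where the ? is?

125

Taking every 3rd term gives 3 separate tracks.
Track A = 36, 45, 55, 66: triangular numbers starting at T_8.
Track B = 25, ?, 625, 3125: successive powers of 5.
Track C = 66, 59, 52, 45: linear: a_n = 73 − 7·n.
Filling track B at index 2 by its rule yields 125.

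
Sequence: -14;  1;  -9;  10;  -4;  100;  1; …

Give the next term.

1000

The terms cycle through 2 interleaved subsequences.
Track A is -14, -9, -4, 1, which is arithmetic with common difference +5.
Track B is 1, 10, 100, which is geometric, ×10 each step.
The 8th slot belongs to track B; its 4th term is 1000.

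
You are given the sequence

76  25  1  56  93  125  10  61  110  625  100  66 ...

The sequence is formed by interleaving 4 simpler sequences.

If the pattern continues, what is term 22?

Taking every 4th term gives 4 separate tracks.
Subsequence A is 76, 93, 110, which is linear: a_n = 59 + 17·n.
Subsequence B is 25, 125, 625, which is successive powers of 5.
Subsequence C is 1, 10, 100, which is geometric, ×10 each step.
Subsequence D is 56, 61, 66, which is arithmetic, step +5.
Term 22 comes from subsequence B (its 6th entry): 78125.

78125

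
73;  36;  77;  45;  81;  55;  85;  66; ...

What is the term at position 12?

91

Taking every 2nd term gives 2 separate tracks.
Subsequence A: 73, 77, 81, 85 — arithmetic with common difference +4.
Subsequence B: 36, 45, 55, 66 — the triangular numbers T_8, T_9, ….
Position 12 → subsequence B, term 6 = 91.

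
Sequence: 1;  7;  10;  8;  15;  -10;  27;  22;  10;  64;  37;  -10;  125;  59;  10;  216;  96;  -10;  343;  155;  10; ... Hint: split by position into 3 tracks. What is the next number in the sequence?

512

Split by position mod 3: positions 1, 4, 7, … form one track, and each other residue class forms its own.
Track A: 1, 8, 27, 64, 125, 216, 343 (perfect cubes starting at 1³).
Track B: 7, 15, 22, 37, 59, 96, 155 (each term equals the sum of the previous two).
Track C: 10, -10, 10, -10, 10, -10, 10 (alternating ±10).
Position 22 → track A, term 8 = 512.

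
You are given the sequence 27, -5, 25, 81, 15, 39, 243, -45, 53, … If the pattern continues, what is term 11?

Read the sequence 3 terms at a time; column i is its own pattern.
Track A: 27, 81, 243 — powers 3^3, 3^4, 3^5, ….
Track B: -5, 15, -45 — a geometric progression (common ratio -3).
Track C: 25, 39, 53 — arithmetic, step +14.
Term 11 comes from track B (its 4th entry): 135.

135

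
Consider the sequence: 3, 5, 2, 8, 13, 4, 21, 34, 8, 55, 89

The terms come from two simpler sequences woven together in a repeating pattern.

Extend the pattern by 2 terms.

16, 144

The slot pattern repeats as AAB (period 3), so there are 2 interleaved tracks.
Subsequence A = 3, 5, 8, 13, 21, 34, 55, 89: Fibonacci-style (each term is the sum of the two before it).
Subsequence B = 2, 4, 8: powers 2^1, 2^2, 2^3, ….
Term 12 comes from subsequence B (its 4th entry): 16.
The 13th slot belongs to subsequence A; its 9th term is 144.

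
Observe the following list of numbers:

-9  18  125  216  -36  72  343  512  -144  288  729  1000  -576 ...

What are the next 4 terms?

Reading positions in blocks of 4 reveals the pattern AABB — 2 tracks woven together.
Track A: -9, 18, -36, 72, -144, 288, -576 (geometric with ratio -2).
Track B: 125, 216, 343, 512, 729, 1000 (consecutive cubes n³ from n = 5).
The 14th slot belongs to track A; its 8th term is 1152.
Term 15 comes from track B (its 7th entry): 1331.
Term 16 comes from track B (its 8th entry): 1728.
The 17th slot belongs to track A; its 9th term is -2304.

1152, 1331, 1728, -2304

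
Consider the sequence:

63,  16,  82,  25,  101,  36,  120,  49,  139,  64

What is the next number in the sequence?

Split by position mod 2 into 2 tracks.
Stream A: 63, 82, 101, 120, 139 (arithmetic with common difference +19).
Stream B: 16, 25, 36, 49, 64 (perfect squares starting at 4²).
The 11th slot belongs to stream A; its 6th term is 158.

158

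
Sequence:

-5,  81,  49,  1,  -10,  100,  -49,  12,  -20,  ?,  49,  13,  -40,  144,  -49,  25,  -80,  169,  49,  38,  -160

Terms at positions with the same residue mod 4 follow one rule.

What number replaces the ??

Split by position mod 4: positions 1, 5, 9, … form one track, and each other residue class forms its own.
Track A = -5, -10, -20, -40, -80, -160: geometric with ratio 2.
Track B = 81, 100, ?, 144, 169: perfect squares starting at 9².
Track C = 49, -49, 49, -49, 49: the oscillation 49·(−1)^(n+1).
Track D = 1, 12, 13, 25, 38: a Fibonacci-like recurrence a_n = a_{n-1} + a_{n-2}.
The gap is track B's term 3; the rule gives 121.

121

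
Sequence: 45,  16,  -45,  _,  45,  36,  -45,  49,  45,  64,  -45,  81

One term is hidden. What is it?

25

The terms cycle through 2 interleaved subsequences.
Track A: 45, -45, 45, -45, 45, -45 (oscillating between 45 and -45).
Track B: 16, ?, 36, 49, 64, 81 (the squares 4², 5², 6², …).
The gap is track B's term 2; the rule gives 25.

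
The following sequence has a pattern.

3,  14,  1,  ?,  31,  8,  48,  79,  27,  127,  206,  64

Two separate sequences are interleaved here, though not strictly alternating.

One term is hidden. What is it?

17

Positions follow the repeating pattern AAB; grouping by letter gives 2 tracks.
Track A: 3, 14, ?, 31, 48, 79, 127, 206. Fibonacci-style (each term is the sum of the two before it).
Track B: 1, 8, 27, 64. Perfect cubes starting at 1³.
The gap is track A's term 3; the rule gives 17.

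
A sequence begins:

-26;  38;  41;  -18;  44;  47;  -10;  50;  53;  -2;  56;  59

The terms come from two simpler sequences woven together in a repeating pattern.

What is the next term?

Reading positions in blocks of 3 reveals the pattern ABB — 2 tracks woven together.
Stream A: -26, -18, -10, -2. Adding 8 each time.
Stream B: 38, 41, 44, 47, 50, 53, 56, 59. Arithmetic, step +3.
The 13th slot belongs to stream A; its 5th term is 6.

6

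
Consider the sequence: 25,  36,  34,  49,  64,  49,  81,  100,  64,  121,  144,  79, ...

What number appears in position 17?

The slot pattern repeats as AAB (period 3), so there are 2 interleaved tracks.
Stream A: 25, 36, 49, 64, 81, 100, 121, 144 — consecutive squares n² from n = 5.
Stream B: 34, 49, 64, 79 — linear: a_n = 19 + 15·n.
Position 17 falls in stream A as its term 12, giving 256.

256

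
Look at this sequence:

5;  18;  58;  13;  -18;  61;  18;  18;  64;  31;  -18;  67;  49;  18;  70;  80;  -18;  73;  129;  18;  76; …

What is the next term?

209

Read the sequence 3 terms at a time; column i is its own pattern.
Stream A is 5, 13, 18, 31, 49, 80, 129, which is Fibonacci-style (each term is the sum of the two before it).
Stream B is 18, -18, 18, -18, 18, -18, 18, which is the oscillation 18·(−1)^(n+1).
Stream C is 58, 61, 64, 67, 70, 73, 76, which is linear: a_n = 55 + 3·n.
Position 22 falls in stream A as its term 8, giving 209.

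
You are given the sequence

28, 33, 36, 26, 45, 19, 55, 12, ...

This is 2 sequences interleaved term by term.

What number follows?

66

The terms cycle through 2 interleaved subsequences.
Stream A: 28, 36, 45, 55. Triangular numbers starting at T_7.
Stream B: 33, 26, 19, 12. Subtracting 7 each time.
Term 9 comes from stream A (its 5th entry): 66.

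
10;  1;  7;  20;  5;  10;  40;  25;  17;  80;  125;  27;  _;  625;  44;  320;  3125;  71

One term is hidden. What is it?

Taking every 3rd term gives 3 separate tracks.
Stream A = 10, 20, 40, 80, ?, 320: geometric, ×2 each step.
Stream B = 1, 5, 25, 125, 625, 3125: powers 5^0, 5^1, 5^2, ….
Stream C = 7, 10, 17, 27, 44, 71: Fibonacci-style (each term is the sum of the two before it).
Stream A's pattern makes the blank 160.

160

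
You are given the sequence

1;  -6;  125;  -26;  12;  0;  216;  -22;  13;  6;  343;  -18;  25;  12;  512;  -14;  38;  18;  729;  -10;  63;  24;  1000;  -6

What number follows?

The terms cycle through 4 interleaved subsequences.
Track A: 1, 12, 13, 25, 38, 63. A Fibonacci-like recurrence a_n = a_{n-1} + a_{n-2}.
Track B: -6, 0, 6, 12, 18, 24. Linear: a_n = -12 + 6·n.
Track C: 125, 216, 343, 512, 729, 1000. Consecutive cubes n³ from n = 5.
Track D: -26, -22, -18, -14, -10, -6. Arithmetic, step +4.
The 25th slot belongs to track A; its 7th term is 101.

101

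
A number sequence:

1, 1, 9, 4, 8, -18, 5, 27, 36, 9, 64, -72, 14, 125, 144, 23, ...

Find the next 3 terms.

Split by position mod 3: positions 1, 4, 7, … form one track, and each other residue class forms its own.
Stream A: 1, 4, 5, 9, 14, 23. Each term equals the sum of the previous two.
Stream B: 1, 8, 27, 64, 125. Consecutive cubes n³ from n = 1.
Stream C: 9, -18, 36, -72, 144. A geometric progression (common ratio -2).
Position 17 falls in stream B as its term 6, giving 216.
Position 18 → stream C, term 6 = -288.
Term 19 comes from stream A (its 7th entry): 37.

216, -288, 37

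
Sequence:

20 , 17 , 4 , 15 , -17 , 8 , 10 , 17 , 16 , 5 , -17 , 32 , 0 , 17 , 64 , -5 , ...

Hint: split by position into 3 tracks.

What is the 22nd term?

-15

Split by position mod 3 into 3 tracks.
Track A is 20, 15, 10, 5, 0, -5, which is subtracting 5 each time.
Track B is 17, -17, 17, -17, 17, which is the oscillation 17·(−1)^(n+1).
Track C is 4, 8, 16, 32, 64, which is powers 2^2, 2^3, 2^4, ….
Term 22 comes from track A (its 8th entry): -15.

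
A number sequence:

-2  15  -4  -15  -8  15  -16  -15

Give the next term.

Taking every 2nd term gives 2 separate tracks.
Track A: -2, -4, -8, -16. Geometric with ratio 2.
Track B: 15, -15, 15, -15. The oscillation 15·(−1)^(n+1).
Position 9 falls in track A as its term 5, giving -32.

-32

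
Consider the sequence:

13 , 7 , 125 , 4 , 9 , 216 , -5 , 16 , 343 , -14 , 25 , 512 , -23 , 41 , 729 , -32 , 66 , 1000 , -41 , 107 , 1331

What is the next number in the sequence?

-50

Taking every 3rd term gives 3 separate tracks.
Stream A is 13, 4, -5, -14, -23, -32, -41, which is arithmetic, step −9.
Stream B is 7, 9, 16, 25, 41, 66, 107, which is each term equals the sum of the previous two.
Stream C is 125, 216, 343, 512, 729, 1000, 1331, which is perfect cubes starting at 5³.
The 22nd slot belongs to stream A; its 8th term is -50.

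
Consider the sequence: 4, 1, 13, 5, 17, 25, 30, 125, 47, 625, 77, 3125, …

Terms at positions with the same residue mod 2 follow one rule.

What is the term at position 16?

78125

Odd-indexed and even-indexed terms follow separate rules.
Track A is 4, 13, 17, 30, 47, 77, which is Fibonacci-style (each term is the sum of the two before it).
Track B is 1, 5, 25, 125, 625, 3125, which is a geometric progression (common ratio 5).
The 16th slot belongs to track B; its 8th term is 78125.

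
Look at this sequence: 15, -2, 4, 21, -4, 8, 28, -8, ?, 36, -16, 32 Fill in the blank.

16

Split by position mod 3: positions 1, 4, 7, … form one track, and each other residue class forms its own.
Stream A is 15, 21, 28, 36, which is the triangular numbers T_5, T_6, ….
Stream B is -2, -4, -8, -16, which is a geometric progression (common ratio 2).
Stream C is 4, 8, ?, 32, which is powers 2^2, 2^3, 2^4, ….
The gap is stream C's term 3; the rule gives 16.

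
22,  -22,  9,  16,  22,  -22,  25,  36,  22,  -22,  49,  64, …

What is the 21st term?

The slot pattern repeats as AABB (period 4), so there are 2 interleaved tracks.
Subsequence A = 22, -22, 22, -22, 22, -22: alternating ±22.
Subsequence B = 9, 16, 25, 36, 49, 64: perfect squares starting at 3².
The 21st slot belongs to subsequence A; its 11th term is 22.

22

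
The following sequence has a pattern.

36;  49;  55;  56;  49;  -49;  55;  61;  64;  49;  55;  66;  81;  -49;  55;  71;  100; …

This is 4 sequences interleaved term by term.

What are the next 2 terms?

49, 55

Split by position mod 4: positions 1, 5, 9, … form one track, and each other residue class forms its own.
Track A: 36, 49, 64, 81, 100. Consecutive squares n² from n = 6.
Track B: 49, -49, 49, -49. Oscillating between 49 and -49.
Track C: 55, 55, 55, 55. Always 55.
Track D: 56, 61, 66, 71. Arithmetic with common difference +5.
The 18th slot belongs to track B; its 5th term is 49.
The 19th slot belongs to track C; its 5th term is 55.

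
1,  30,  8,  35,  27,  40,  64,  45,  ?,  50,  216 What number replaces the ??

Taking every 2nd term gives 2 separate tracks.
Subsequence A = 1, 8, 27, 64, ?, 216: consecutive cubes n³ from n = 1.
Subsequence B = 30, 35, 40, 45, 50: arithmetic, step +5.
Subsequence A's pattern makes the blank 125.

125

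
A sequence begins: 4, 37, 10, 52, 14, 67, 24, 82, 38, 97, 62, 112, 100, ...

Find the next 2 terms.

127, 162

The terms cycle through 2 interleaved subsequences.
Track A: 4, 10, 14, 24, 38, 62, 100. Each term equals the sum of the previous two.
Track B: 37, 52, 67, 82, 97, 112. Adding 15 each time.
Term 14 comes from track B (its 7th entry): 127.
Term 15 comes from track A (its 8th entry): 162.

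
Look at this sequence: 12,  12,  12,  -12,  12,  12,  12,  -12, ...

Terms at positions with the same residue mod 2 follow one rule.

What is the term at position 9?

12

Split by position mod 2 into 2 tracks.
Stream A is 12, 12, 12, 12, which is constant 12.
Stream B is 12, -12, 12, -12, which is the oscillation 12·(−1)^(n+1).
Term 9 comes from stream A (its 5th entry): 12.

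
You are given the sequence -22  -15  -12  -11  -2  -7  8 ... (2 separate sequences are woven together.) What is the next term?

Taking every 2nd term gives 2 separate tracks.
Subsequence A: -22, -12, -2, 8 — adding 10 each time.
Subsequence B: -15, -11, -7 — arithmetic, step +4.
Position 8 falls in subsequence B as its term 4, giving -3.

-3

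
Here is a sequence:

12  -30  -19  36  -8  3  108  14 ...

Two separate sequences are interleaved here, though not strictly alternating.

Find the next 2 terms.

The slot pattern repeats as ABB (period 3), so there are 2 interleaved tracks.
Track A is 12, 36, 108, which is geometric with ratio 3.
Track B is -30, -19, -8, 3, 14, which is arithmetic with common difference +11.
Position 9 falls in track B as its term 6, giving 25.
The 10th slot belongs to track A; its 4th term is 324.

25, 324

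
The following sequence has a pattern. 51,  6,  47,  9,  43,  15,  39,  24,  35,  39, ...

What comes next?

31

Positions 1, 3, 5, … form one subsequence and positions 2, 4, 6, … form another.
Track A is 51, 47, 43, 39, 35, which is subtracting 4 each time.
Track B is 6, 9, 15, 24, 39, which is a Fibonacci-like recurrence a_n = a_{n-1} + a_{n-2}.
Term 11 comes from track A (its 6th entry): 31.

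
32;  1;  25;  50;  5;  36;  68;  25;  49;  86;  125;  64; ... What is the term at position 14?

625

Split by position mod 3: positions 1, 4, 7, … form one track, and each other residue class forms its own.
Stream A is 32, 50, 68, 86, which is arithmetic, step +18.
Stream B is 1, 5, 25, 125, which is powers of 5.
Stream C is 25, 36, 49, 64, which is consecutive squares n² from n = 5.
Position 14 → stream B, term 5 = 625.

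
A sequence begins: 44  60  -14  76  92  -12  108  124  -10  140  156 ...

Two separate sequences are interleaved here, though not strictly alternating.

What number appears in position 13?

172

Reading positions in blocks of 3 reveals the pattern AAB — 2 tracks woven together.
Subsequence A: 44, 60, 76, 92, 108, 124, 140, 156 — adding 16 each time.
Subsequence B: -14, -12, -10 — adding 2 each time.
Term 13 comes from subsequence A (its 9th entry): 172.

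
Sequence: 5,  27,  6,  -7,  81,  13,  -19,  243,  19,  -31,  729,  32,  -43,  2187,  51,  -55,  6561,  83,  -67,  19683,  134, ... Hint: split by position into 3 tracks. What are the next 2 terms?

-79, 59049

Split by position mod 3 into 3 tracks.
Track A: 5, -7, -19, -31, -43, -55, -67 (subtracting 12 each time).
Track B: 27, 81, 243, 729, 2187, 6561, 19683 (powers of 3).
Track C: 6, 13, 19, 32, 51, 83, 134 (a Fibonacci-like recurrence a_n = a_{n-1} + a_{n-2}).
The 22nd slot belongs to track A; its 8th term is -79.
Position 23 falls in track B as its term 8, giving 59049.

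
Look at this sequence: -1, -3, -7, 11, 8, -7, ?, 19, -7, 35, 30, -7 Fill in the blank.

23

Taking every 3rd term gives 3 separate tracks.
Track A is -1, 11, ?, 35, which is arithmetic, step +12.
Track B is -3, 8, 19, 30, which is adding 11 each time.
Track C is -7, -7, -7, -7, which is always -7.
The gap is track A's term 3; the rule gives 23.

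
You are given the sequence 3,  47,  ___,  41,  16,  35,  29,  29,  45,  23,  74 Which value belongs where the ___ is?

13

The terms cycle through 2 interleaved subsequences.
Track A: 3, ?, 16, 29, 45, 74. Fibonacci-style (each term is the sum of the two before it).
Track B: 47, 41, 35, 29, 23. Arithmetic, step −6.
So the missing entry in track A is 13.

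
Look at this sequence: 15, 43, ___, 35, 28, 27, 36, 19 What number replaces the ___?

Odd-indexed and even-indexed terms follow separate rules.
Stream A: 15, ?, 28, 36. Triangular numbers n(n+1)/2 for n = 5, 6, ….
Stream B: 43, 35, 27, 19. Arithmetic with common difference −8.
Filling stream A at index 2 by its rule yields 21.

21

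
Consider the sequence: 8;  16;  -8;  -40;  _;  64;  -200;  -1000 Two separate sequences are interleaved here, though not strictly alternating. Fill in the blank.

32

Positions follow the repeating pattern AABB; grouping by letter gives 2 tracks.
Subsequence A: 8, 16, ?, 64 (powers 2^3, 2^4, 2^5, …).
Subsequence B: -8, -40, -200, -1000 (multiplying by 5 each time).
So the missing entry in subsequence A is 32.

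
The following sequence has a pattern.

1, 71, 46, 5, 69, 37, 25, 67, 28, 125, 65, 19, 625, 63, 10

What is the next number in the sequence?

The terms cycle through 3 interleaved subsequences.
Stream A: 1, 5, 25, 125, 625 (powers 5^0, 5^1, 5^2, …).
Stream B: 71, 69, 67, 65, 63 (arithmetic with common difference −2).
Stream C: 46, 37, 28, 19, 10 (linear: a_n = 55 − 9·n).
Position 16 falls in stream A as its term 6, giving 3125.

3125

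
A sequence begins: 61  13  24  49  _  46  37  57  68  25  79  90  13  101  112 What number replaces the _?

35

Reading positions in blocks of 3 reveals the pattern ABB — 2 tracks woven together.
Stream A: 61, 49, 37, 25, 13 (subtracting 12 each time).
Stream B: 13, 24, ?, 46, 57, 68, 79, 90, 101, 112 (arithmetic with common difference +11).
Stream B's pattern makes the blank 35.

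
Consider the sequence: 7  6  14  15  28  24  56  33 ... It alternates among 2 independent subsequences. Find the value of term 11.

224

Split by position mod 2 into 2 tracks.
Stream A is 7, 14, 28, 56, which is multiplying by 2 each time.
Stream B is 6, 15, 24, 33, which is linear: a_n = -3 + 9·n.
Position 11 falls in stream A as its term 6, giving 224.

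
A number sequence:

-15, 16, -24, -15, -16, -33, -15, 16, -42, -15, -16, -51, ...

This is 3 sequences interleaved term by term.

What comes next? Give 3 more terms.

-15, 16, -60

Read the sequence 3 terms at a time; column i is its own pattern.
Track A is -15, -15, -15, -15, which is the constant sequence -15.
Track B is 16, -16, 16, -16, which is oscillating between 16 and -16.
Track C is -24, -33, -42, -51, which is arithmetic, step −9.
Term 13 comes from track A (its 5th entry): -15.
Position 14 → track B, term 5 = 16.
Position 15 falls in track C as its term 5, giving -60.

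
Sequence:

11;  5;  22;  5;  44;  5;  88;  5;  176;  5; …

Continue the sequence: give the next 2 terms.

352, 5

Positions 1, 3, 5, … form one subsequence and positions 2, 4, 6, … form another.
Subsequence A = 11, 22, 44, 88, 176: multiplying by 2 each time.
Subsequence B = 5, 5, 5, 5, 5: constant 5.
Term 11 comes from subsequence A (its 6th entry): 352.
Position 12 falls in subsequence B as its term 6, giving 5.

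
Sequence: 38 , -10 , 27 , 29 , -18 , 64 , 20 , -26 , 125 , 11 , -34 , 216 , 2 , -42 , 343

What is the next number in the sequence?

Split by position mod 3: positions 1, 4, 7, … form one track, and each other residue class forms its own.
Track A: 38, 29, 20, 11, 2. Arithmetic, step −9.
Track B: -10, -18, -26, -34, -42. Subtracting 8 each time.
Track C: 27, 64, 125, 216, 343. The cubes 3³, 4³, 5³, ….
Term 16 comes from track A (its 6th entry): -7.

-7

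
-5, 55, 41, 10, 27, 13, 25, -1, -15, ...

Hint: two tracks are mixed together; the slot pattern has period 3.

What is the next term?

40

Positions follow the repeating pattern ABB; grouping by letter gives 2 tracks.
Track A: -5, 10, 25 (arithmetic with common difference +15).
Track B: 55, 41, 27, 13, -1, -15 (arithmetic with common difference −14).
Position 10 → track A, term 4 = 40.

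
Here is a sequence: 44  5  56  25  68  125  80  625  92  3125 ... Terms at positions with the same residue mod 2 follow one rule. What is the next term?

104

Split by position mod 2 into 2 tracks.
Track A: 44, 56, 68, 80, 92 — arithmetic, step +12.
Track B: 5, 25, 125, 625, 3125 — powers 5^1, 5^2, 5^3, ….
Position 11 → track A, term 6 = 104.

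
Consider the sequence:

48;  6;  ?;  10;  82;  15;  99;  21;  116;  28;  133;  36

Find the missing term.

65

Odd-indexed and even-indexed terms follow separate rules.
Stream A = 48, ?, 82, 99, 116, 133: linear: a_n = 31 + 17·n.
Stream B = 6, 10, 15, 21, 28, 36: the triangular numbers T_3, T_4, ….
So the missing entry in stream A is 65.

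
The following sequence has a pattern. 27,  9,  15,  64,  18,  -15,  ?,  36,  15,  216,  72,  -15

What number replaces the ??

Taking every 3rd term gives 3 separate tracks.
Track A is 27, 64, ?, 216, which is perfect cubes starting at 3³.
Track B is 9, 18, 36, 72, which is geometric, ×2 each step.
Track C is 15, -15, 15, -15, which is oscillating between 15 and -15.
Track A's pattern makes the blank 125.

125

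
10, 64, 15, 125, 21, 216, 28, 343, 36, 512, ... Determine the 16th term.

Odd-indexed and even-indexed terms follow separate rules.
Track A: 10, 15, 21, 28, 36. Triangular numbers n(n+1)/2 for n = 4, 5, ….
Track B: 64, 125, 216, 343, 512. The cubes 4³, 5³, 6³, ….
Position 16 falls in track B as its term 8, giving 1331.

1331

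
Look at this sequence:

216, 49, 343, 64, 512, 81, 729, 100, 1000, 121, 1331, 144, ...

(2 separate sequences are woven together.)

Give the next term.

Split by position mod 2 into 2 tracks.
Subsequence A: 216, 343, 512, 729, 1000, 1331 (the cubes 6³, 7³, 8³, …).
Subsequence B: 49, 64, 81, 100, 121, 144 (the squares 7², 8², 9², …).
Term 13 comes from subsequence A (its 7th entry): 1728.

1728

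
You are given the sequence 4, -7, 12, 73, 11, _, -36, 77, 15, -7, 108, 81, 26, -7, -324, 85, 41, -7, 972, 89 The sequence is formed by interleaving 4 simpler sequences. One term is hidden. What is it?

-7

Taking every 4th term gives 4 separate tracks.
Stream A = 4, 11, 15, 26, 41: each term equals the sum of the previous two.
Stream B = -7, ?, -7, -7, -7: constant -7.
Stream C = 12, -36, 108, -324, 972: geometric, ×-3 each step.
Stream D = 73, 77, 81, 85, 89: arithmetic with common difference +4.
The gap is stream B's term 2; the rule gives -7.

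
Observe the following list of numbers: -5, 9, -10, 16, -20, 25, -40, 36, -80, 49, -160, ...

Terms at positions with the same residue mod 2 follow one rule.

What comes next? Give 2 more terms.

64, -320

Odd-indexed and even-indexed terms follow separate rules.
Track A: -5, -10, -20, -40, -80, -160 (geometric, ×2 each step).
Track B: 9, 16, 25, 36, 49 (consecutive squares n² from n = 3).
The 12th slot belongs to track B; its 6th term is 64.
Position 13 falls in track A as its term 7, giving -320.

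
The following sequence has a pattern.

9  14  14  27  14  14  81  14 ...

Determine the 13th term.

729

The slot pattern repeats as ABB (period 3), so there are 2 interleaved tracks.
Track A: 9, 27, 81 (powers 3^2, 3^3, 3^4, …).
Track B: 14, 14, 14, 14, 14 (the constant sequence 14).
Position 13 falls in track A as its term 5, giving 729.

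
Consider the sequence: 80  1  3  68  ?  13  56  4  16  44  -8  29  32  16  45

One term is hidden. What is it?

The terms cycle through 3 interleaved subsequences.
Subsequence A: 80, 68, 56, 44, 32 (arithmetic, step −12).
Subsequence B: 1, ?, 4, -8, 16 (geometric, ×-2 each step).
Subsequence C: 3, 13, 16, 29, 45 (Fibonacci-style (each term is the sum of the two before it)).
Subsequence B's pattern makes the blank -2.

-2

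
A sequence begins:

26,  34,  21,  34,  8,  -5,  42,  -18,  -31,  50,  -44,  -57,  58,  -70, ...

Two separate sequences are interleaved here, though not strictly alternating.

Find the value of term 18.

-109

The slot pattern repeats as ABB (period 3), so there are 2 interleaved tracks.
Track A: 26, 34, 42, 50, 58 (arithmetic with common difference +8).
Track B: 34, 21, 8, -5, -18, -31, -44, -57, -70 (arithmetic with common difference −13).
Position 18 falls in track B as its term 12, giving -109.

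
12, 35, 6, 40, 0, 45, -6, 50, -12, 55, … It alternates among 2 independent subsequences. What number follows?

Taking every 2nd term gives 2 separate tracks.
Subsequence A: 12, 6, 0, -6, -12 (linear: a_n = 18 − 6·n).
Subsequence B: 35, 40, 45, 50, 55 (arithmetic with common difference +5).
Term 11 comes from subsequence A (its 6th entry): -18.

-18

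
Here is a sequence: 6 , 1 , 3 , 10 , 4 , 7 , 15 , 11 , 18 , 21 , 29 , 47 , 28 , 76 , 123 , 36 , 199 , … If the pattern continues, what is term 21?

843

Reading positions in blocks of 3 reveals the pattern ABB — 2 tracks woven together.
Track A: 6, 10, 15, 21, 28, 36. The triangular numbers T_3, T_4, ….
Track B: 1, 3, 4, 7, 11, 18, 29, 47, 76, 123, 199. Fibonacci-style (each term is the sum of the two before it).
Position 21 falls in track B as its term 14, giving 843.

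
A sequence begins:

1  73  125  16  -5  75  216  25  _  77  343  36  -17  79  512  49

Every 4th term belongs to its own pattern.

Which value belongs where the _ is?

Taking every 4th term gives 4 separate tracks.
Subsequence A is 1, -5, ?, -17, which is linear: a_n = 7 − 6·n.
Subsequence B is 73, 75, 77, 79, which is adding 2 each time.
Subsequence C is 125, 216, 343, 512, which is perfect cubes starting at 5³.
Subsequence D is 16, 25, 36, 49, which is consecutive squares n² from n = 4.
The gap is subsequence A's term 3; the rule gives -11.

-11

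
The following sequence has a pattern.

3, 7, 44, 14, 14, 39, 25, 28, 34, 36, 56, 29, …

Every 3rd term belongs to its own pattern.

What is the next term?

Read the sequence 3 terms at a time; column i is its own pattern.
Subsequence A: 3, 14, 25, 36 (arithmetic with common difference +11).
Subsequence B: 7, 14, 28, 56 (geometric, ×2 each step).
Subsequence C: 44, 39, 34, 29 (arithmetic, step −5).
Position 13 → subsequence A, term 5 = 47.

47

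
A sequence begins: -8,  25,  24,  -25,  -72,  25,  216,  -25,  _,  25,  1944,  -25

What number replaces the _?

-648

Positions 1, 3, 5, … form one subsequence and positions 2, 4, 6, … form another.
Track A = -8, 24, -72, 216, ?, 1944: a geometric progression (common ratio -3).
Track B = 25, -25, 25, -25, 25, -25: the oscillation 25·(−1)^(n+1).
So the missing entry in track A is -648.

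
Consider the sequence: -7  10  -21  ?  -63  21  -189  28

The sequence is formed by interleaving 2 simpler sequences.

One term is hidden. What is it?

15

Split by position mod 2 into 2 tracks.
Subsequence A: -7, -21, -63, -189 (multiplying by 3 each time).
Subsequence B: 10, ?, 21, 28 (triangular numbers n(n+1)/2 for n = 4, 5, …).
The gap is subsequence B's term 2; the rule gives 15.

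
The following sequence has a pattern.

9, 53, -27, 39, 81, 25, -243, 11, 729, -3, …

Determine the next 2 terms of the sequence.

-2187, -17

Positions 1, 3, 5, … form one subsequence and positions 2, 4, 6, … form another.
Stream A = 9, -27, 81, -243, 729: multiplying by -3 each time.
Stream B = 53, 39, 25, 11, -3: arithmetic, step −14.
Position 11 falls in stream A as its term 6, giving -2187.
The 12th slot belongs to stream B; its 6th term is -17.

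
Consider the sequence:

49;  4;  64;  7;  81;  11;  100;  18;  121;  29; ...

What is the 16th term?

Split by position mod 2 into 2 tracks.
Stream A = 49, 64, 81, 100, 121: consecutive squares n² from n = 7.
Stream B = 4, 7, 11, 18, 29: each term equals the sum of the previous two.
Position 16 falls in stream B as its term 8, giving 123.

123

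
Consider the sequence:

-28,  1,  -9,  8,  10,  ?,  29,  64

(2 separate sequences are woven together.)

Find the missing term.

Odd-indexed and even-indexed terms follow separate rules.
Track A = -28, -9, 10, 29: linear: a_n = -47 + 19·n.
Track B = 1, 8, ?, 64: perfect cubes starting at 1³.
The gap is track B's term 3; the rule gives 27.

27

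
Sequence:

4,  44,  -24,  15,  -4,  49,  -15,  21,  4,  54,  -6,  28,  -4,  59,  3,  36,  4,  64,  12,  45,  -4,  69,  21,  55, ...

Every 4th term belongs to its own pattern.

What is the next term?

4

Taking every 4th term gives 4 separate tracks.
Subsequence A: 4, -4, 4, -4, 4, -4 (the oscillation 4·(−1)^(n+1)).
Subsequence B: 44, 49, 54, 59, 64, 69 (arithmetic, step +5).
Subsequence C: -24, -15, -6, 3, 12, 21 (arithmetic, step +9).
Subsequence D: 15, 21, 28, 36, 45, 55 (triangular numbers n(n+1)/2 for n = 5, 6, …).
Term 25 comes from subsequence A (its 7th entry): 4.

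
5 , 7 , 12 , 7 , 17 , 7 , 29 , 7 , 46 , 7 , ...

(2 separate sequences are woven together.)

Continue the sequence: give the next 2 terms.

75, 7

Positions 1, 3, 5, … form one subsequence and positions 2, 4, 6, … form another.
Track A: 5, 12, 17, 29, 46 — Fibonacci-style (each term is the sum of the two before it).
Track B: 7, 7, 7, 7, 7 — constant 7.
Position 11 falls in track A as its term 6, giving 75.
Position 12 → track B, term 6 = 7.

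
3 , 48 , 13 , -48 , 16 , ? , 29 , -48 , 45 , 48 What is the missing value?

48

Positions 1, 3, 5, … form one subsequence and positions 2, 4, 6, … form another.
Track A is 3, 13, 16, 29, 45, which is a Fibonacci-like recurrence a_n = a_{n-1} + a_{n-2}.
Track B is 48, -48, ?, -48, 48, which is the oscillation 48·(−1)^(n+1).
The gap is track B's term 3; the rule gives 48.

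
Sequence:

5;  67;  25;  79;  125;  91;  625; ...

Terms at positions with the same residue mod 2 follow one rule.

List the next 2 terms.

103, 3125

Odd-indexed and even-indexed terms follow separate rules.
Track A: 5, 25, 125, 625 — powers of 5.
Track B: 67, 79, 91 — linear: a_n = 55 + 12·n.
Position 8 falls in track B as its term 4, giving 103.
The 9th slot belongs to track A; its 5th term is 3125.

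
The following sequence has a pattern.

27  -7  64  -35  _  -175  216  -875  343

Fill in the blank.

Split by position mod 2 into 2 tracks.
Subsequence A: 27, 64, ?, 216, 343 (the cubes 3³, 4³, 5³, …).
Subsequence B: -7, -35, -175, -875 (multiplying by 5 each time).
Subsequence A's pattern makes the blank 125.

125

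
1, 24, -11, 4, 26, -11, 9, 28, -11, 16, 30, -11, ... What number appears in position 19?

The terms cycle through 3 interleaved subsequences.
Track A is 1, 4, 9, 16, which is perfect squares starting at 1².
Track B is 24, 26, 28, 30, which is arithmetic, step +2.
Track C is -11, -11, -11, -11, which is always -11.
Position 19 falls in track A as its term 7, giving 49.

49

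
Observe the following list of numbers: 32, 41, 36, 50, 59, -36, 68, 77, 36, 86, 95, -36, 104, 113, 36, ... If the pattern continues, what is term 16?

122

Positions follow the repeating pattern AAB; grouping by letter gives 2 tracks.
Subsequence A is 32, 41, 50, 59, 68, 77, 86, 95, 104, 113, which is arithmetic, step +9.
Subsequence B is 36, -36, 36, -36, 36, which is the oscillation 36·(−1)^(n+1).
Term 16 comes from subsequence A (its 11th entry): 122.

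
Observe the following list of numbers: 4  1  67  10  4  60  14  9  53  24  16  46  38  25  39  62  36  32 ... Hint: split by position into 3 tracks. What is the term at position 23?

64

Split by position mod 3 into 3 tracks.
Stream A is 4, 10, 14, 24, 38, 62, which is each term equals the sum of the previous two.
Stream B is 1, 4, 9, 16, 25, 36, which is consecutive squares n² from n = 1.
Stream C is 67, 60, 53, 46, 39, 32, which is arithmetic with common difference −7.
The 23rd slot belongs to stream B; its 8th term is 64.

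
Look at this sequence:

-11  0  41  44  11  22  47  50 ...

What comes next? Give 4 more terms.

Reading positions in blocks of 4 reveals the pattern AABB — 2 tracks woven together.
Stream A: -11, 0, 11, 22. Linear: a_n = -22 + 11·n.
Stream B: 41, 44, 47, 50. Adding 3 each time.
Position 9 falls in stream A as its term 5, giving 33.
The 10th slot belongs to stream A; its 6th term is 44.
Position 11 falls in stream B as its term 5, giving 53.
Position 12 falls in stream B as its term 6, giving 56.

33, 44, 53, 56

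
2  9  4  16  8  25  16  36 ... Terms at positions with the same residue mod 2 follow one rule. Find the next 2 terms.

Positions 1, 3, 5, … form one subsequence and positions 2, 4, 6, … form another.
Subsequence A = 2, 4, 8, 16: successive powers of 2.
Subsequence B = 9, 16, 25, 36: consecutive squares n² from n = 3.
Position 9 falls in subsequence A as its term 5, giving 32.
Position 10 falls in subsequence B as its term 5, giving 49.

32, 49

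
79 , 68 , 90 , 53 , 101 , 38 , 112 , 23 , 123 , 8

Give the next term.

134

Odd-indexed and even-indexed terms follow separate rules.
Stream A = 79, 90, 101, 112, 123: arithmetic, step +11.
Stream B = 68, 53, 38, 23, 8: linear: a_n = 83 − 15·n.
The 11th slot belongs to stream A; its 6th term is 134.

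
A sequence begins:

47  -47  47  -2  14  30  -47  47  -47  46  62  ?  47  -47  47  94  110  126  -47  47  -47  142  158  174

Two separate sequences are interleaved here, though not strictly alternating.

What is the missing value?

78

Positions follow the repeating pattern AAABBB; grouping by letter gives 2 tracks.
Stream A: 47, -47, 47, -47, 47, -47, 47, -47, 47, -47, 47, -47 (alternating ±47).
Stream B: -2, 14, 30, 46, 62, ?, 94, 110, 126, 142, 158, 174 (adding 16 each time).
The gap is stream B's term 6; the rule gives 78.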